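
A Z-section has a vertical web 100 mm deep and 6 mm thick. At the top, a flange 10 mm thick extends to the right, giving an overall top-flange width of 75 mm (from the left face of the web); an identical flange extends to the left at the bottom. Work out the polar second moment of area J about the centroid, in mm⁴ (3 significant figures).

Break the section into simple shapes (no overlaps), measuring from the bottom-left corner of the bounding box.
Web: 6 × 100, A = 600 mm², y = 50 mm, Ī = 500 000 mm⁴.
Top flange (beyond web): 69 × 10, A = 690 mm², y = 95 mm, Ī = 5 750 mm⁴.
Bottom flange (beyond web): 69 × 10, A = 690 mm², y = 5 mm, Ī = 5 750 mm⁴.
Centroid: ȳ = ΣA·y / ΣA = 50 mm.
Transfer each piece to the centroidal x-axis using Ī + A·d² with d = y − 50:
  web: d = 0 mm → contributes +500 000 mm⁴
  top flange (beyond web): d = 45 mm → contributes +1 403 000 mm⁴
  bottom flange (beyond web): d = -45 mm → contributes +1 403 000 mm⁴
Total I = 3 306 000 mm⁴.
For the y-axis: x̄ = 72 mm.
Repeating about the centroidal y-axis gives I_y = 2 489 940 mm⁴.
Polar second moment: J = I_x + I_y = 5 795 940 mm⁴.

J ≈ 5.80 × 10⁶ mm⁴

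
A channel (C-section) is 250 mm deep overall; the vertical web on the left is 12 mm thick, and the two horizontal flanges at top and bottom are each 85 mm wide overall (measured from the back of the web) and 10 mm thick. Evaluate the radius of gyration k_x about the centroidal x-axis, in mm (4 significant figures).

Break the section into simple shapes (no overlaps), measuring from the bottom-left corner of the bounding box.
Web: 12 × 250, A = 3 000 mm², y = 125 mm, Ī = 15 625 000 mm⁴.
Top flange (beyond web): 73 × 10, A = 730 mm², y = 245 mm, Ī = 6083.33 mm⁴.
Bottom flange (beyond web): 73 × 10, A = 730 mm², y = 5 mm, Ī = 6083.33 mm⁴.
By symmetry the centroid is at mid-height, ȳ = 125 mm.
Transfer each piece to the centroidal x-axis using Ī + A·d² with d = y − 125:
  web: d = 0 mm → contributes +15 625 000 mm⁴
  top flange (beyond web): d = 120 mm → contributes +10 518 083 mm⁴
  bottom flange (beyond web): d = -120 mm → contributes +10 518 083 mm⁴
Total I = 36 661 167 mm⁴.
Radius of gyration: k = √(I/A) = √(36 661 167 / 4 460) = 90.6642 mm.

k_x ≈ 90.66 mm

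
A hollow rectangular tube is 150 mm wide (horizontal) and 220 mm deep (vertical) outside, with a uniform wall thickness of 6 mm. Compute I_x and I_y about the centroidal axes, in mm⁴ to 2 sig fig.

I_x ≈ 3.0 × 10⁷ mm⁴, I_y ≈ 1.6 × 10⁷ mm⁴

Break the section into simple shapes (no overlaps), measuring from the bottom-left corner of the bounding box.
Outer rectangle: 150 × 220, A = 33 000 mm², y = 110 mm, Ī = 133 100 000 mm⁴.
Inner void (subtracted): 138 × 208, A = 28 704 mm², y = 110 mm, Ī = 103 487 488 mm⁴.
By symmetry the centroid is at mid-height, ȳ = 110 mm.
All pieces are centred on the centroidal x-axis, so I = ΣĪ (holes subtracted) = 29 612 512 mm⁴.
Repeating about the centroidal y-axis gives I_y = 16 321 752 mm⁴.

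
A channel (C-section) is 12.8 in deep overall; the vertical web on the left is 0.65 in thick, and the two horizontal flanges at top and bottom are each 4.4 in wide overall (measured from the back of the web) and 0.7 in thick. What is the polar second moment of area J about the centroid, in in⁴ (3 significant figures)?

Decompose the section into non-overlapping parts with the origin at the bottom-left of its bounding rectangle.
Web: 0.65 × 12.8, A = 8.32 in², y = 6.4 in, Ī = 113.6 in⁴.
Top flange (beyond web): 3.75 × 0.7, A = 2.625 in², y = 12.45 in, Ī = 0.10719 in⁴.
Bottom flange (beyond web): 3.75 × 0.7, A = 2.625 in², y = 0.35 in, Ī = 0.10719 in⁴.
By symmetry the centroid is at mid-height, ȳ = 6.4 in.
Transfer each piece to the centroidal x-axis using Ī + A·d² with d = y − 6.4:
  web: d = 0 in → contributes +113.6 in⁴
  top flange (beyond web): d = 6.05 in → contributes +96.189 in⁴
  bottom flange (beyond web): d = -6.05 in → contributes +96.189 in⁴
Total I = 305.97 in⁴.
For the y-axis: x̄ = 1.1761 in.
Repeating about the centroidal y-axis gives I_y = 22.025 in⁴.
Polar second moment: J = I_x + I_y = 328 in⁴.

J ≈ 328 in⁴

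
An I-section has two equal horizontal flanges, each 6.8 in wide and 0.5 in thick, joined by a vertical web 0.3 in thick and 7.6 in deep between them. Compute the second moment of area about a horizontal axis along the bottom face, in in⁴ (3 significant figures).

I_base ≈ 291 in⁴

Decompose the section into non-overlapping parts with the origin at the bottom-left of its bounding rectangle.
Bottom flange: 6.8 × 0.5, A = 3.4 in², y = 0.25 in, Ī = 0.070833 in⁴.
Web: 0.3 × 7.6, A = 2.28 in², y = 4.3 in, Ī = 10.974 in⁴.
Top flange: 6.8 × 0.5, A = 3.4 in², y = 8.35 in, Ī = 0.070833 in⁴.
Transfer each piece to a horizontal axis along the bottom face using Ī + A·d² with d = y − 0:
  bottom flange: d = 0.25 in → contributes +0.28333 in⁴
  web: d = 4.3 in → contributes +53.132 in⁴
  top flange: d = 8.35 in → contributes +237.13 in⁴
Total I = 290.54 in⁴.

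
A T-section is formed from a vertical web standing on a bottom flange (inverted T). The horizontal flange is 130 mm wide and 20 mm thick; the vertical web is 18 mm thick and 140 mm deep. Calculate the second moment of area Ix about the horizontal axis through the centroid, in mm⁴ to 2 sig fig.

Ix ≈ 1.2 × 10⁷ mm⁴

Treat the section as a set of non-overlapping primitives; coordinates are from the bounding-box lower-left.
Flange: 130 × 20, A = 2 600 mm², y = 10 mm, Ī = 86 667 mm⁴.
Web: 18 × 140, A = 2 520 mm², y = 90 mm, Ī = 4 116 000 mm⁴.
Centroid: ȳ = ΣA·y / ΣA = 49.38 mm.
Transfer each piece to the horizontal axis through the centroid using Ī + A·d² with d = y − 49.38:
  flange: d = -39.38 mm → contributes +4 117 682 mm⁴
  web: d = 40.63 mm → contributes +8 274 984 mm⁴
Total I = 12 392 667 mm⁴.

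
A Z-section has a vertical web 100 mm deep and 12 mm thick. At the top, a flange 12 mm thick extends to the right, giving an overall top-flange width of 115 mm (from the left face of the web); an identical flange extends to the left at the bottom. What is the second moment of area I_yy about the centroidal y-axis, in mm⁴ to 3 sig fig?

I_yy ≈ 1.04 × 10⁷ mm⁴

Split into non-overlapping primitives; take the origin at the lower-left of the bounding box.
Web: 12 × 100, A = 1 200 mm², x = 109 mm, Ī = 14 400 mm⁴.
Top flange (beyond web): 103 × 12, A = 1 236 mm², x = 166.5 mm, Ī = 1 092 727 mm⁴.
Bottom flange (beyond web): 103 × 12, A = 1 236 mm², x = 51.5 mm, Ī = 1 092 727 mm⁴.
Centroid: x̄ = ΣA·x / ΣA = 109 mm.
Transfer each piece to the centroidal y-axis using Ī + A·d² with d = x − 109:
  web: d = 0 mm → contributes +14 400 mm⁴
  top flange (beyond web): d = 57.5 mm → contributes +5 179 252 mm⁴
  bottom flange (beyond web): d = -57.5 mm → contributes +5 179 252 mm⁴
Total I = 10 372 904 mm⁴.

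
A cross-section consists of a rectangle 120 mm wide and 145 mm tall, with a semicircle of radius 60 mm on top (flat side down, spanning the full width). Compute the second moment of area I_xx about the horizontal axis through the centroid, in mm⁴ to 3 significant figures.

Decompose the section into non-overlapping parts with the origin at the bottom-left of its bounding rectangle.
Rectangular body: 120 × 145, A = 17 400 mm², y = 72.5 mm, Ī = 30 486 250 mm⁴.
Semicircular cap: semicircle r = 60, A = 5654.9 mm², y = 170.46 mm, Ī = 1 422 450 mm⁴.
Centroid: ȳ = ΣA·y / ΣA = 96.529 mm.
Transfer each piece to the horizontal axis through the centroid using Ī + A·d² with d = y − 96.529:
  rectangular body: d = -24.029 mm → contributes +40 532 612 mm⁴
  semicircular cap: d = 73.936 mm → contributes +32 335 060 mm⁴
Total I = 72 867 672 mm⁴.

I_xx ≈ 7.29 × 10⁷ mm⁴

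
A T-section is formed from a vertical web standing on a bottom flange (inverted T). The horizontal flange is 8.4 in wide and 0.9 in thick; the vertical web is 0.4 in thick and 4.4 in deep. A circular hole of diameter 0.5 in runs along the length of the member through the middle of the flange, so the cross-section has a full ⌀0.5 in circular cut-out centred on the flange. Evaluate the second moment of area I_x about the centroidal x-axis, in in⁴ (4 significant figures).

I_x ≈ 13.32 in⁴

Break the section into simple shapes (no overlaps), measuring from the bottom-left corner of the bounding box.
Flange: 8.4 × 0.9, A = 7.56 in², y = 0.45 in, Ī = 0.5103 in⁴.
Web: 0.4 × 4.4, A = 1.76 in², y = 3.1 in, Ī = 2.83947 in⁴.
Hole (subtracted): ⌀0.5, A = 0.19635 in², y = 0.45 in, Ī = 0.00306796 in⁴.
Centroid: ȳ = ΣA·y / ΣA = 0.961199 in.
Transfer each piece to the centroidal x-axis using Ī + A·d² with d = y − 0.961199:
  flange: d = -0.511199 in → contributes +2.48591 in⁴
  web: d = 2.1388 in → contributes +10.8905 in⁴
  hole: d = -0.511199 in → contributes −0.0543789 in⁴
Total I = 13.3221 in⁴.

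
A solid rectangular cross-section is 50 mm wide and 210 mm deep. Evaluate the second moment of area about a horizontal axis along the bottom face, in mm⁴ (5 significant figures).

I_base ≈ 1.5435 × 10⁸ mm⁴

The section: 50 × 210, A = 10 500 mm², y = 105 mm, Ī = 38 587 500 mm⁴.
Transfer it to the base of the section using Ī + A·d² with d = y − 0:
  the section: d = 105 mm → contributes +154 350 000 mm⁴
Total I = 154 350 000 mm⁴.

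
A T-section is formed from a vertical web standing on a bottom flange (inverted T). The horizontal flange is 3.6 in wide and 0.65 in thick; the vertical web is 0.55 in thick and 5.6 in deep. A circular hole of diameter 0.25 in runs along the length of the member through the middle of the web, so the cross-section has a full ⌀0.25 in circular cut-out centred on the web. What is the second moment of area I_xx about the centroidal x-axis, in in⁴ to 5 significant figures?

Split into non-overlapping primitives; take the origin at the lower-left of the bounding box.
Flange: 3.6 × 0.65, A = 2.34 in², y = 0.325 in, Ī = 0.0823875 in⁴.
Web: 0.55 × 5.6, A = 3.08 in², y = 3.45 in, Ī = 8.049067 in⁴.
Hole (subtracted): ⌀0.25, A = 0.04908739 in², y = 3.45 in, Ī = 0.0001917476 in⁴.
Centroid: ȳ = ΣA·y / ΣA = 2.0885 in.
Transfer each piece to the centroidal x-axis using Ī + A·d² with d = y − 2.0885:
  flange: d = -1.7635 in → contributes +7.359625 in⁴
  web: d = 1.3615 in → contributes +13.75841 in⁴
  hole: d = 1.3615 in → contributes −0.09118422 in⁴
Total I = 21.02685 in⁴.

I_xx ≈ 21.027 in⁴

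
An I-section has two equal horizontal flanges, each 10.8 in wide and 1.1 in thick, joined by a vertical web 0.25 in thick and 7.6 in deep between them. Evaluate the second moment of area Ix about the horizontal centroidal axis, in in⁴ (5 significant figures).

Treat the section as a set of non-overlapping primitives; coordinates are from the bounding-box lower-left.
Bottom flange: 10.8 × 1.1, A = 11.88 in², y = 0.55 in, Ī = 1.1979 in⁴.
Web: 0.25 × 7.6, A = 1.9 in², y = 4.9 in, Ī = 9.145333 in⁴.
Top flange: 10.8 × 1.1, A = 11.88 in², y = 9.25 in, Ī = 1.1979 in⁴.
By symmetry the centroid is at mid-height, ȳ = 4.9 in.
Transfer each piece to the horizontal centroidal axis using Ī + A·d² with d = y − 4.9:
  bottom flange: d = -4.35 in → contributes +225.9972 in⁴
  web: d = 0 in → contributes +9.145333 in⁴
  top flange: d = 4.35 in → contributes +225.9972 in⁴
Total I = 461.1397 in⁴.

Ix ≈ 461.14 in⁴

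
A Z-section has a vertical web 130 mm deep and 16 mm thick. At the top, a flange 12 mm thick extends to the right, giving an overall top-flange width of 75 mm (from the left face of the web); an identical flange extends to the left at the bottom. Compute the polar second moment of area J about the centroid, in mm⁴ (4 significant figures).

J ≈ 1.032 × 10⁷ mm⁴

Decompose the section into non-overlapping parts with the origin at the bottom-left of its bounding rectangle.
Web: 16 × 130, A = 2 080 mm², y = 65 mm, Ī = 2 929 333 mm⁴.
Top flange (beyond web): 59 × 12, A = 708 mm², y = 124 mm, Ī = 8 496 mm⁴.
Bottom flange (beyond web): 59 × 12, A = 708 mm², y = 6 mm, Ī = 8 496 mm⁴.
Centroid: ȳ = ΣA·y / ΣA = 65 mm.
Transfer each piece to the centroidal x-axis using Ī + A·d² with d = y − 65:
  web: d = 0 mm → contributes +2 929 333 mm⁴
  top flange (beyond web): d = 59 mm → contributes +2 473 044 mm⁴
  bottom flange (beyond web): d = -59 mm → contributes +2 473 044 mm⁴
Total I = 7 875 421 mm⁴.
For the y-axis: x̄ = 67 mm.
Repeating about the centroidal y-axis gives I_y = 2 446 381 mm⁴.
Polar second moment: J = I_x + I_y = 10 321 803 mm⁴.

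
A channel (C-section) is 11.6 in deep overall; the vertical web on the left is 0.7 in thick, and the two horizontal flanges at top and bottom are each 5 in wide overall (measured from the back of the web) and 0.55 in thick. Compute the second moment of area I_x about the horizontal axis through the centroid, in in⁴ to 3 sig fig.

I_x ≈ 236 in⁴

Decompose the section into non-overlapping parts with the origin at the bottom-left of its bounding rectangle.
Web: 0.7 × 11.6, A = 8.12 in², y = 5.8 in, Ī = 91.052 in⁴.
Top flange (beyond web): 4.3 × 0.55, A = 2.365 in², y = 11.325 in, Ī = 0.059618 in⁴.
Bottom flange (beyond web): 4.3 × 0.55, A = 2.365 in², y = 0.275 in, Ī = 0.059618 in⁴.
By symmetry the centroid is at mid-height, ȳ = 5.8 in.
Transfer each piece to the horizontal axis through the centroid using Ī + A·d² with d = y − 5.8:
  web: d = 0 in → contributes +91.052 in⁴
  top flange (beyond web): d = 5.525 in → contributes +72.253 in⁴
  bottom flange (beyond web): d = -5.525 in → contributes +72.253 in⁴
Total I = 235.56 in⁴.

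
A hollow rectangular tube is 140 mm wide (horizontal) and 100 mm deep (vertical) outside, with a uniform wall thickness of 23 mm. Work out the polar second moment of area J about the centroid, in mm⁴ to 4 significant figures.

J ≈ 2.956 × 10⁷ mm⁴

Decompose the section into non-overlapping parts with the origin at the bottom-left of its bounding rectangle.
Outer rectangle: 140 × 100, A = 14 000 mm², y = 50 mm, Ī = 11 666 667 mm⁴.
Inner void (subtracted): 94 × 54, A = 5 076 mm², y = 50 mm, Ī = 1 233 468 mm⁴.
By symmetry the centroid is at mid-height, ȳ = 50 mm.
All pieces are centred on the centroidal x-axis, so I = ΣĪ (holes subtracted) = 10 433 199 mm⁴.
Repeating about the centroidal y-axis gives I_y = 19 129 039 mm⁴.
Polar second moment: J = I_x + I_y = 29 562 237 mm⁴.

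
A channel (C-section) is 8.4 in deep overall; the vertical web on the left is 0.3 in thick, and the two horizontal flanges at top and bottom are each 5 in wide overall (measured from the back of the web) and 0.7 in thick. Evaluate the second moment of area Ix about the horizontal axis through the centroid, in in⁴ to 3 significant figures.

Treat the section as a set of non-overlapping primitives; coordinates are from the bounding-box lower-left.
Web: 0.3 × 8.4, A = 2.52 in², y = 4.2 in, Ī = 14.818 in⁴.
Top flange (beyond web): 4.7 × 0.7, A = 3.29 in², y = 8.05 in, Ī = 0.13434 in⁴.
Bottom flange (beyond web): 4.7 × 0.7, A = 3.29 in², y = 0.35 in, Ī = 0.13434 in⁴.
By symmetry the centroid is at mid-height, ȳ = 4.2 in.
Transfer each piece to the horizontal axis through the centroid using Ī + A·d² with d = y − 4.2:
  web: d = 0 in → contributes +14.818 in⁴
  top flange (beyond web): d = 3.85 in → contributes +48.9 in⁴
  bottom flange (beyond web): d = -3.85 in → contributes +48.9 in⁴
Total I = 112.62 in⁴.

Ix ≈ 113 in⁴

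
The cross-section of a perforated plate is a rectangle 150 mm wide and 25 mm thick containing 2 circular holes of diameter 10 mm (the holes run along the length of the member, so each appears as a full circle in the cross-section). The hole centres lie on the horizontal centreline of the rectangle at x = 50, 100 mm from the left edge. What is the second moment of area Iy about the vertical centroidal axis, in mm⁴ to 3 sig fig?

Treat the section as a set of non-overlapping primitives; coordinates are from the bounding-box lower-left.
Plate: 150 × 25, A = 3 750 mm², x = 75 mm, Ī = 7 031 250 mm⁴.
Hole 1 (subtracted): ⌀10, A = 78.54 mm², x = 50 mm, Ī = 490.87 mm⁴.
Hole 2 (subtracted): ⌀10, A = 78.54 mm², x = 100 mm, Ī = 490.87 mm⁴.
By symmetry the centroid is at mid-width, x̄ = 75 mm.
Transfer each piece to the vertical centroidal axis using Ī + A·d² with d = x − 75:
  plate: d = 0 mm → contributes +7 031 250 mm⁴
  hole 1: d = -25 mm → contributes −49 578 mm⁴
  hole 2: d = 25 mm → contributes −49 578 mm⁴
Total I = 6 932 093 mm⁴.

Iy ≈ 6.93 × 10⁶ mm⁴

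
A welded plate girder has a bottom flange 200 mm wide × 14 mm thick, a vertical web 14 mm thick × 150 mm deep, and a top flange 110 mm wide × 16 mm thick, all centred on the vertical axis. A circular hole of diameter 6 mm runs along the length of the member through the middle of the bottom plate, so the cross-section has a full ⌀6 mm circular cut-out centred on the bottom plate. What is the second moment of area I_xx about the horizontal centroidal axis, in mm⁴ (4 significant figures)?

Split into non-overlapping primitives; take the origin at the lower-left of the bounding box.
Bottom plate: 200 × 14, A = 2 800 mm², y = 7 mm, Ī = 45733.3 mm⁴.
Web plate: 14 × 150, A = 2 100 mm², y = 89 mm, Ī = 3 937 500 mm⁴.
Top plate: 110 × 16, A = 1 760 mm², y = 172 mm, Ī = 37546.7 mm⁴.
Hole (subtracted): ⌀6, A = 28.2743 mm², y = 7 mm, Ī = 63.6173 mm⁴.
Centroid: ȳ = ΣA·y / ΣA = 76.7556 mm.
Transfer each piece to the horizontal centroidal axis using Ī + A·d² with d = y − 76.7556:
  bottom plate: d = -69.7556 mm → contributes +13 670 096 mm⁴
  web plate: d = 12.2444 mm → contributes +4 252 343 mm⁴
  top plate: d = 95.2444 mm → contributes +16 003 379 mm⁴
  hole: d = -69.7556 mm → contributes −137 642 mm⁴
Total I = 33 788 176 mm⁴.

I_xx ≈ 3.379 × 10⁷ mm⁴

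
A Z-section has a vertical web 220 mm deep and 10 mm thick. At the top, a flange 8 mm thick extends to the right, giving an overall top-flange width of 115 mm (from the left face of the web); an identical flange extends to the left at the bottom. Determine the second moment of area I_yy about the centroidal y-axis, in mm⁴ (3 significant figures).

I_yy ≈ 7.12 × 10⁶ mm⁴

Break the section into simple shapes (no overlaps), measuring from the bottom-left corner of the bounding box.
Web: 10 × 220, A = 2 200 mm², x = 110 mm, Ī = 18 333 mm⁴.
Top flange (beyond web): 105 × 8, A = 840 mm², x = 167.5 mm, Ī = 771 750 mm⁴.
Bottom flange (beyond web): 105 × 8, A = 840 mm², x = 52.5 mm, Ī = 771 750 mm⁴.
Centroid: x̄ = ΣA·x / ΣA = 110 mm.
Transfer each piece to the centroidal y-axis using Ī + A·d² with d = x − 110:
  web: d = 0 mm → contributes +18 333 mm⁴
  top flange (beyond web): d = 57.5 mm → contributes +3 549 000 mm⁴
  bottom flange (beyond web): d = -57.5 mm → contributes +3 549 000 mm⁴
Total I = 7 116 333 mm⁴.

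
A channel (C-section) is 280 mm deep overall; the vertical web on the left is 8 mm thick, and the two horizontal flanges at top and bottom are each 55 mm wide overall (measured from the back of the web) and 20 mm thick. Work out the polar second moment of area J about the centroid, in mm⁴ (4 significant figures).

Break the section into simple shapes (no overlaps), measuring from the bottom-left corner of the bounding box.
Web: 8 × 280, A = 2 240 mm², y = 140 mm, Ī = 14 634 667 mm⁴.
Top flange (beyond web): 47 × 20, A = 940 mm², y = 270 mm, Ī = 31333.3 mm⁴.
Bottom flange (beyond web): 47 × 20, A = 940 mm², y = 10 mm, Ī = 31333.3 mm⁴.
By symmetry the centroid is at mid-height, ȳ = 140 mm.
Transfer each piece to the centroidal x-axis using Ī + A·d² with d = y − 140:
  web: d = 0 mm → contributes +14 634 667 mm⁴
  top flange (beyond web): d = 130 mm → contributes +15 917 333 mm⁴
  bottom flange (beyond web): d = -130 mm → contributes +15 917 333 mm⁴
Total I = 46 469 333 mm⁴.
For the y-axis: x̄ = 16.5485 mm.
Repeating about the centroidal y-axis gives I_y = 1 131 014 mm⁴.
Polar second moment: J = I_x + I_y = 47 600 347 mm⁴.

J ≈ 4.760 × 10⁷ mm⁴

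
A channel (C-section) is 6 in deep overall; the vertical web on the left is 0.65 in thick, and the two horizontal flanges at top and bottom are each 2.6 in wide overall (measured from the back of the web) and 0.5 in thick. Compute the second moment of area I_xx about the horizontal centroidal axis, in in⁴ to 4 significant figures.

Split into non-overlapping primitives; take the origin at the lower-left of the bounding box.
Web: 0.65 × 6, A = 3.9 in², y = 3 in, Ī = 11.7 in⁴.
Top flange (beyond web): 1.95 × 0.5, A = 0.975 in², y = 5.75 in, Ī = 0.0203125 in⁴.
Bottom flange (beyond web): 1.95 × 0.5, A = 0.975 in², y = 0.25 in, Ī = 0.0203125 in⁴.
By symmetry the centroid is at mid-height, ȳ = 3 in.
Transfer each piece to the horizontal centroidal axis using Ī + A·d² with d = y − 3:
  web: d = 0 in → contributes +11.7 in⁴
  top flange (beyond web): d = 2.75 in → contributes +7.39375 in⁴
  bottom flange (beyond web): d = -2.75 in → contributes +7.39375 in⁴
Total I = 26.4875 in⁴.

I_xx ≈ 26.49 in⁴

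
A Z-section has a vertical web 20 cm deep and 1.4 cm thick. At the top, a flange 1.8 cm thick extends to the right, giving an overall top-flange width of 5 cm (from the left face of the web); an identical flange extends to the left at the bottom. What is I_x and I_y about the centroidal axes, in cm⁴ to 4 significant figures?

Decompose the section into non-overlapping parts with the origin at the bottom-left of its bounding rectangle.
Web: 1.4 × 20, A = 28 cm², y = 10 cm, Ī = 933.333 cm⁴.
Top flange (beyond web): 3.6 × 1.8, A = 6.48 cm², y = 19.1 cm, Ī = 1.7496 cm⁴.
Bottom flange (beyond web): 3.6 × 1.8, A = 6.48 cm², y = 0.9 cm, Ī = 1.7496 cm⁴.
Centroid: ȳ = ΣA·y / ΣA = 10 cm.
Transfer each piece to the centroidal x-axis using Ī + A·d² with d = y − 10:
  web: d = 0 cm → contributes +933.333 cm⁴
  top flange (beyond web): d = 9.1 cm → contributes +538.358 cm⁴
  bottom flange (beyond web): d = -9.1 cm → contributes +538.358 cm⁴
Total I = 2010.05 cm⁴.
For the y-axis: x̄ = 4.3 cm.
Repeating about the centroidal y-axis gives I_y = 99.5701 cm⁴.

I_x ≈ 2010 cm⁴, I_y ≈ 99.57 cm⁴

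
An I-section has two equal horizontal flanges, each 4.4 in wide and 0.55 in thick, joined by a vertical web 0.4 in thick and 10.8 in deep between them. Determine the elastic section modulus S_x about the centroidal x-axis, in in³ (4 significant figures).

S_x ≈ 33.28 in³

Break the section into simple shapes (no overlaps), measuring from the bottom-left corner of the bounding box.
Bottom flange: 4.4 × 0.55, A = 2.42 in², y = 0.275 in, Ī = 0.0610042 in⁴.
Web: 0.4 × 10.8, A = 4.32 in², y = 5.95 in, Ī = 41.9904 in⁴.
Top flange: 4.4 × 0.55, A = 2.42 in², y = 11.625 in, Ī = 0.0610042 in⁴.
By symmetry the centroid is at mid-height, ȳ = 5.95 in.
Transfer each piece to the centroidal x-axis using Ī + A·d² with d = y − 5.95:
  bottom flange: d = -5.675 in → contributes +77.9986 in⁴
  web: d = 0 in → contributes +41.9904 in⁴
  top flange: d = 5.675 in → contributes +77.9986 in⁴
Total I = 197.988 in⁴.
Extreme fibre distance c = 5.95 in; S = I/c = 33.2752 in³.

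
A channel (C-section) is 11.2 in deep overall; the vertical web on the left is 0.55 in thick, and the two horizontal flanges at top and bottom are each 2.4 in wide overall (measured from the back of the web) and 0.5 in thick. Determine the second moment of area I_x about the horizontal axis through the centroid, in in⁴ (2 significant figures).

I_x ≈ 120 in⁴

Decompose the section into non-overlapping parts with the origin at the bottom-left of its bounding rectangle.
Web: 0.55 × 11.2, A = 6.16 in², y = 5.6 in, Ī = 64.39 in⁴.
Top flange (beyond web): 1.85 × 0.5, A = 0.925 in², y = 10.95 in, Ī = 0.01927 in⁴.
Bottom flange (beyond web): 1.85 × 0.5, A = 0.925 in², y = 0.25 in, Ī = 0.01927 in⁴.
By symmetry the centroid is at mid-height, ȳ = 5.6 in.
Transfer each piece to the horizontal axis through the centroid using Ī + A·d² with d = y − 5.6:
  web: d = 0 in → contributes +64.39 in⁴
  top flange (beyond web): d = 5.35 in → contributes +26.5 in⁴
  bottom flange (beyond web): d = -5.35 in → contributes +26.5 in⁴
Total I = 117.4 in⁴.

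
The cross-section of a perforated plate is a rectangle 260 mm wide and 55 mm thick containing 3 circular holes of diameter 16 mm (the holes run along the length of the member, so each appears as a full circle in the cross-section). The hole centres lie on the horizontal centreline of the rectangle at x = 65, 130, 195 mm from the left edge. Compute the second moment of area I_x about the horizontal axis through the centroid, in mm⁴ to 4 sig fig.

I_x ≈ 3.595 × 10⁶ mm⁴

Treat the section as a set of non-overlapping primitives; coordinates are from the bounding-box lower-left.
Plate: 260 × 55, A = 14 300 mm², y = 27.5 mm, Ī = 3 604 792 mm⁴.
Hole 1 (subtracted): ⌀16, A = 201.062 mm², y = 27.5 mm, Ī = 3216.99 mm⁴.
Hole 2 (subtracted): ⌀16, A = 201.062 mm², y = 27.5 mm, Ī = 3216.99 mm⁴.
Hole 3 (subtracted): ⌀16, A = 201.062 mm², y = 27.5 mm, Ī = 3216.99 mm⁴.
By symmetry the centroid is at mid-height, ȳ = 27.5 mm.
All pieces are centred on the horizontal axis through the centroid, so I = ΣĪ (holes subtracted) = 3 595 141 mm⁴.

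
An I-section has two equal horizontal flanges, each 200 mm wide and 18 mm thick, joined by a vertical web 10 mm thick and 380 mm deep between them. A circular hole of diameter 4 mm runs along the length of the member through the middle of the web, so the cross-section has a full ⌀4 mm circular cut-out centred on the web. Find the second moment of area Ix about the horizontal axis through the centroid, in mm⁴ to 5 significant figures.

Ix ≈ 3.3105 × 10⁸ mm⁴

Split into non-overlapping primitives; take the origin at the lower-left of the bounding box.
Bottom flange: 200 × 18, A = 3 600 mm², y = 9 mm, Ī = 97 200 mm⁴.
Web: 10 × 380, A = 3 800 mm², y = 208 mm, Ī = 45 726 667 mm⁴.
Top flange: 200 × 18, A = 3 600 mm², y = 407 mm, Ī = 97 200 mm⁴.
Hole (subtracted): ⌀4, A = 12.56637 mm², y = 208 mm, Ī = 12.56637 mm⁴.
By symmetry the centroid is at mid-height, ȳ = 208 mm.
Transfer each piece to the horizontal axis through the centroid using Ī + A·d² with d = y − 208:
  bottom flange: d = -199 mm → contributes +142 660 800 mm⁴
  web: d = 0 mm → contributes +45 726 667 mm⁴
  top flange: d = 199 mm → contributes +142 660 800 mm⁴
  hole: d = 0 mm → contributes −12.56637 mm⁴
Total I = 331 048 254 mm⁴.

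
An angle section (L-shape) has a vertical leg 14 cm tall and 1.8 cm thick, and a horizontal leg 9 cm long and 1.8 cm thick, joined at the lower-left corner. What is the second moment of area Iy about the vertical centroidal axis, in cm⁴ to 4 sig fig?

Treat the section as a set of non-overlapping primitives; coordinates are from the bounding-box lower-left.
Vertical leg: 1.8 × 14, A = 25.2 cm², x = 0.9 cm, Ī = 6.804 cm⁴.
Horizontal leg (remainder): 7.2 × 1.8, A = 12.96 cm², x = 5.4 cm, Ī = 55.9872 cm⁴.
Centroid: x̄ = ΣA·x / ΣA = 2.4283 cm.
Transfer each piece to the vertical centroidal axis using Ī + A·d² with d = x − 2.4283:
  vertical leg: d = -1.5283 cm → contributes +65.6638 cm⁴
  horizontal leg (remainder): d = 2.9717 cm → contributes +170.437 cm⁴
Total I = 236.101 cm⁴.

Iy ≈ 236.1 cm⁴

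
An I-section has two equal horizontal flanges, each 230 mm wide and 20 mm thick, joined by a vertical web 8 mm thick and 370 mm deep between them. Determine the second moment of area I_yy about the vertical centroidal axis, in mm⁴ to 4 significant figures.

Treat the section as a set of non-overlapping primitives; coordinates are from the bounding-box lower-left.
Bottom flange: 230 × 20, A = 4 600 mm², x = 115 mm, Ī = 20 278 333 mm⁴.
Web: 8 × 370, A = 2 960 mm², x = 115 mm, Ī = 15786.7 mm⁴.
Top flange: 230 × 20, A = 4 600 mm², x = 115 mm, Ī = 20 278 333 mm⁴.
By symmetry the centroid is at mid-width, x̄ = 115 mm.
All pieces are centred on the vertical centroidal axis, so I = ΣĪ = 40 572 453 mm⁴.

I_yy ≈ 4.057 × 10⁷ mm⁴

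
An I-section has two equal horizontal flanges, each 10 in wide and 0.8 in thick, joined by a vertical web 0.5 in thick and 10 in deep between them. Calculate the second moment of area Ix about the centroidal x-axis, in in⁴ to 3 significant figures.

Break the section into simple shapes (no overlaps), measuring from the bottom-left corner of the bounding box.
Bottom flange: 10 × 0.8, A = 8 in², y = 0.4 in, Ī = 0.42667 in⁴.
Web: 0.5 × 10, A = 5 in², y = 5.8 in, Ī = 41.667 in⁴.
Top flange: 10 × 0.8, A = 8 in², y = 11.2 in, Ī = 0.42667 in⁴.
By symmetry the centroid is at mid-height, ȳ = 5.8 in.
Transfer each piece to the centroidal x-axis using Ī + A·d² with d = y − 5.8:
  bottom flange: d = -5.4 in → contributes +233.71 in⁴
  web: d = 0 in → contributes +41.667 in⁴
  top flange: d = 5.4 in → contributes +233.71 in⁴
Total I = 509.08 in⁴.

Ix ≈ 509 in⁴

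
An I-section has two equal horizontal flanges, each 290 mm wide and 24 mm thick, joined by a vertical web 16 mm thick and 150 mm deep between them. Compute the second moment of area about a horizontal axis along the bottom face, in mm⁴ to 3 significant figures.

I_base ≈ 2.70 × 10⁸ mm⁴

Break the section into simple shapes (no overlaps), measuring from the bottom-left corner of the bounding box.
Bottom flange: 290 × 24, A = 6 960 mm², y = 12 mm, Ī = 334 080 mm⁴.
Web: 16 × 150, A = 2 400 mm², y = 99 mm, Ī = 4 500 000 mm⁴.
Top flange: 290 × 24, A = 6 960 mm², y = 186 mm, Ī = 334 080 mm⁴.
Transfer each piece to the base of the section using Ī + A·d² with d = y − 0:
  bottom flange: d = 12 mm → contributes +1 336 320 mm⁴
  web: d = 99 mm → contributes +28 022 400 mm⁴
  top flange: d = 186 mm → contributes +241 122 240 mm⁴
Total I = 270 480 960 mm⁴.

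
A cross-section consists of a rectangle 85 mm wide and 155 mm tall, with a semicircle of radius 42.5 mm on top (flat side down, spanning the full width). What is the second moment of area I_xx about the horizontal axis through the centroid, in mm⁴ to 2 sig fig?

Decompose the section into non-overlapping parts with the origin at the bottom-left of its bounding rectangle.
Rectangular body: 85 × 155, A = 13 175 mm², y = 77.5 mm, Ī = 26 377 448 mm⁴.
Semicircular cap: semicircle r = 42.5, A = 2 837 mm², y = 173 mm, Ī = 358 086 mm⁴.
Centroid: ȳ = ΣA·y / ΣA = 94.43 mm.
Transfer each piece to the horizontal axis through the centroid using Ī + A·d² with d = y − 94.43:
  rectangular body: d = -16.93 mm → contributes +30 153 080 mm⁴
  semicircular cap: d = 78.61 mm → contributes +17 890 532 mm⁴
Total I = 48 043 612 mm⁴.

I_xx ≈ 4.8 × 10⁷ mm⁴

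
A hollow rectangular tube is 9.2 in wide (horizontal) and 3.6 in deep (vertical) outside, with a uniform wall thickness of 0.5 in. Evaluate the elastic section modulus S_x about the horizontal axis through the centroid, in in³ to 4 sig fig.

Treat the section as a set of non-overlapping primitives; coordinates are from the bounding-box lower-left.
Outer rectangle: 9.2 × 3.6, A = 33.12 in², y = 1.8 in, Ī = 35.7696 in⁴.
Inner void (subtracted): 8.2 × 2.6, A = 21.32 in², y = 1.8 in, Ī = 12.0103 in⁴.
By symmetry the centroid is at mid-height, ȳ = 1.8 in.
All pieces are centred on the horizontal axis through the centroid, so I = ΣĪ (holes subtracted) = 23.7593 in⁴.
Extreme fibre distance c = 1.8 in; S = I/c = 13.1996 in³.

S_x ≈ 13.20 in³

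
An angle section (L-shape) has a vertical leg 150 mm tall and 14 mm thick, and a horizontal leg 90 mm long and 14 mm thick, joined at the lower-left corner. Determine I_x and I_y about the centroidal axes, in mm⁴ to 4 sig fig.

I_x ≈ 7.220 × 10⁶ mm⁴, I_y ≈ 1.976 × 10⁶ mm⁴

Treat the section as a set of non-overlapping primitives; coordinates are from the bounding-box lower-left.
Vertical leg: 14 × 150, A = 2 100 mm², y = 75 mm, Ī = 3 937 500 mm⁴.
Horizontal leg (remainder): 76 × 14, A = 1 064 mm², y = 7 mm, Ī = 17378.7 mm⁴.
Centroid: ȳ = ΣA·y / ΣA = 52.1327 mm.
Transfer each piece to the centroidal x-axis using Ī + A·d² with d = y − 52.1327:
  vertical leg: d = 22.8673 mm → contributes +5 035 614 mm⁴
  horizontal leg (remainder): d = -45.1327 mm → contributes +2 184 709 mm⁴
Total I = 7 220 323 mm⁴.
For the y-axis: x̄ = 22.1327 mm.
Repeating about the centroidal y-axis gives I_y = 1 976 483 mm⁴.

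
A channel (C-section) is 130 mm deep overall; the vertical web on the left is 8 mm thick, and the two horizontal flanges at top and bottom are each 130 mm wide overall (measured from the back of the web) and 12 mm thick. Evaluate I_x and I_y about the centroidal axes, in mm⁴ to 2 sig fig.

I_x ≈ 1.2 × 10⁷ mm⁴, I_y ≈ 6.9 × 10⁶ mm⁴

Treat the section as a set of non-overlapping primitives; coordinates are from the bounding-box lower-left.
Web: 8 × 130, A = 1 040 mm², y = 65 mm, Ī = 1 464 667 mm⁴.
Top flange (beyond web): 122 × 12, A = 1 464 mm², y = 124 mm, Ī = 17 568 mm⁴.
Bottom flange (beyond web): 122 × 12, A = 1 464 mm², y = 6 mm, Ī = 17 568 mm⁴.
By symmetry the centroid is at mid-height, ȳ = 65 mm.
Transfer each piece to the centroidal x-axis using Ī + A·d² with d = y − 65:
  web: d = 0 mm → contributes +1 464 667 mm⁴
  top flange (beyond web): d = 59 mm → contributes +5 113 752 mm⁴
  bottom flange (beyond web): d = -59 mm → contributes +5 113 752 mm⁴
Total I = 11 692 171 mm⁴.
For the y-axis: x̄ = 51.96 mm.
Repeating about the centroidal y-axis gives I_y = 6 879 589 mm⁴.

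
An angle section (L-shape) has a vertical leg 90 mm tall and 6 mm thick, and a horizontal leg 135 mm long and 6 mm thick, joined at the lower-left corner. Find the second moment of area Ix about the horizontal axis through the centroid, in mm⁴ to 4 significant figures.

Ix ≈ 9.279 × 10⁵ mm⁴

Split into non-overlapping primitives; take the origin at the lower-left of the bounding box.
Vertical leg: 6 × 90, A = 540 mm², y = 45 mm, Ī = 364 500 mm⁴.
Horizontal leg (remainder): 129 × 6, A = 774 mm², y = 3 mm, Ī = 2 322 mm⁴.
Centroid: ȳ = ΣA·y / ΣA = 20.2603 mm.
Transfer each piece to the horizontal axis through the centroid using Ī + A·d² with d = y − 20.2603:
  vertical leg: d = 24.7397 mm → contributes +695 009 mm⁴
  horizontal leg (remainder): d = -17.2603 mm → contributes +232 910 mm⁴
Total I = 927 919 mm⁴.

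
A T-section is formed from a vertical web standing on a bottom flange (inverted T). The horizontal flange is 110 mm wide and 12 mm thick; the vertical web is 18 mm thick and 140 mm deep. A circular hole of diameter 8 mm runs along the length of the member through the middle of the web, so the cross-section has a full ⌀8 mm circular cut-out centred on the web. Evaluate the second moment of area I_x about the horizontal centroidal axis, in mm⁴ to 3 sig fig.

Break the section into simple shapes (no overlaps), measuring from the bottom-left corner of the bounding box.
Flange: 110 × 12, A = 1 320 mm², y = 6 mm, Ī = 15 840 mm⁴.
Web: 18 × 140, A = 2 520 mm², y = 82 mm, Ī = 4 116 000 mm⁴.
Hole (subtracted): ⌀8, A = 50.265 mm², y = 82 mm, Ī = 201.06 mm⁴.
Centroid: ȳ = ΣA·y / ΣA = 55.528 mm.
Transfer each piece to the horizontal centroidal axis using Ī + A·d² with d = y − 55.528:
  flange: d = -49.528 mm → contributes +3 253 894 mm⁴
  web: d = 26.472 mm → contributes +5 881 867 mm⁴
  hole: d = 26.472 mm → contributes −35 424 mm⁴
Total I = 9 100 337 mm⁴.

I_x ≈ 9.10 × 10⁶ mm⁴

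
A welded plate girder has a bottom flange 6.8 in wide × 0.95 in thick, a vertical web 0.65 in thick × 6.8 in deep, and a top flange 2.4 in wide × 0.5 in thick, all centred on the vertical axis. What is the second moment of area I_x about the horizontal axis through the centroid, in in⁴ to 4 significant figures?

I_x ≈ 95.22 in⁴

Treat the section as a set of non-overlapping primitives; coordinates are from the bounding-box lower-left.
Bottom plate: 6.8 × 0.95, A = 6.46 in², y = 0.475 in, Ī = 0.485846 in⁴.
Web plate: 0.65 × 6.8, A = 4.42 in², y = 4.35 in, Ī = 17.0317 in⁴.
Top plate: 2.4 × 0.5, A = 1.2 in², y = 8 in, Ī = 0.025 in⁴.
Centroid: ȳ = ΣA·y / ΣA = 2.64036 in.
Transfer each piece to the horizontal axis through the centroid using Ī + A·d² with d = y − 2.64036:
  bottom plate: d = -2.16536 in → contributes +30.7753 in⁴
  web plate: d = 1.70964 in → contributes +29.9509 in⁴
  top plate: d = 5.35964 in → contributes +34.4959 in⁴
Total I = 95.2221 in⁴.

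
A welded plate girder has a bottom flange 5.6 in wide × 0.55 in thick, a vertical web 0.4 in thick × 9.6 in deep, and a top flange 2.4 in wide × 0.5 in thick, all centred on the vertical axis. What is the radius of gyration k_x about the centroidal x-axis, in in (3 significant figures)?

Split into non-overlapping primitives; take the origin at the lower-left of the bounding box.
Bottom plate: 5.6 × 0.55, A = 3.08 in², y = 0.275 in, Ī = 0.077642 in⁴.
Web plate: 0.4 × 9.6, A = 3.84 in², y = 5.35 in, Ī = 29.491 in⁴.
Top plate: 2.4 × 0.5, A = 1.2 in², y = 10.4 in, Ī = 0.025 in⁴.
Centroid: ȳ = ΣA·y / ΣA = 4.1713 in.
Transfer each piece to the centroidal x-axis using Ī + A·d² with d = y − 4.1713:
  bottom plate: d = -3.8963 in → contributes +46.836 in⁴
  web plate: d = 1.1787 in → contributes +34.826 in⁴
  top plate: d = 6.2287 in → contributes +46.581 in⁴
Total I = 128.24 in⁴.
Radius of gyration: k = √(I/A) = √(128.24 / 8.12) = 3.9741 in.

k_x ≈ 3.97 in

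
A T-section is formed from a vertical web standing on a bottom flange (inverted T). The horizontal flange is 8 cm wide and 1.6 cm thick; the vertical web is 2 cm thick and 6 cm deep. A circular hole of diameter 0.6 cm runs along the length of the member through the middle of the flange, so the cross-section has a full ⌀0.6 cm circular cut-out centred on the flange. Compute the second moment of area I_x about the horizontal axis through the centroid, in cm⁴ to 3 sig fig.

Split into non-overlapping primitives; take the origin at the lower-left of the bounding box.
Flange: 8 × 1.6, A = 12.8 cm², y = 0.8 cm, Ī = 2.7307 cm⁴.
Web: 2 × 6, A = 12 cm², y = 4.6 cm, Ī = 36 cm⁴.
Hole (subtracted): ⌀0.6, A = 0.28274 cm², y = 0.8 cm, Ī = 0.0063617 cm⁴.
Centroid: ȳ = ΣA·y / ΣA = 2.6599 cm.
Transfer each piece to the horizontal axis through the centroid using Ī + A·d² with d = y − 2.6599:
  flange: d = -1.8599 cm → contributes +47.009 cm⁴
  web: d = 1.9401 cm → contributes +81.167 cm⁴
  hole: d = -1.8599 cm → contributes −0.98445 cm⁴
Total I = 127.19 cm⁴.

I_x ≈ 127 cm⁴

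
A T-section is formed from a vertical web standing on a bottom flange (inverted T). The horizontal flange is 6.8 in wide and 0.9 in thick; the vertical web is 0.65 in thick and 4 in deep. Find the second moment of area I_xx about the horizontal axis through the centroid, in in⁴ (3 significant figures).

Split into non-overlapping primitives; take the origin at the lower-left of the bounding box.
Flange: 6.8 × 0.9, A = 6.12 in², y = 0.45 in, Ī = 0.4131 in⁴.
Web: 0.65 × 4, A = 2.6 in², y = 2.9 in, Ī = 3.4667 in⁴.
Centroid: ȳ = ΣA·y / ΣA = 1.1805 in.
Transfer each piece to the horizontal axis through the centroid using Ī + A·d² with d = y − 1.1805:
  flange: d = -0.7305 in → contributes +3.679 in⁴
  web: d = 1.7195 in → contributes +11.154 in⁴
Total I = 14.833 in⁴.

I_xx ≈ 14.8 in⁴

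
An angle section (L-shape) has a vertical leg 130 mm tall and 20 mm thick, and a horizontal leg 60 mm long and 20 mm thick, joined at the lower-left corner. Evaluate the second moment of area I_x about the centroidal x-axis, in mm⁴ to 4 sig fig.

I_x ≈ 5.539 × 10⁶ mm⁴

Treat the section as a set of non-overlapping primitives; coordinates are from the bounding-box lower-left.
Vertical leg: 20 × 130, A = 2 600 mm², y = 65 mm, Ī = 3 661 667 mm⁴.
Horizontal leg (remainder): 40 × 20, A = 800 mm², y = 10 mm, Ī = 26666.7 mm⁴.
Centroid: ȳ = ΣA·y / ΣA = 52.0588 mm.
Transfer each piece to the centroidal x-axis using Ī + A·d² with d = y − 52.0588:
  vertical leg: d = 12.9412 mm → contributes +4 097 099 mm⁴
  horizontal leg (remainder): d = -42.0588 mm → contributes +1 441 822 mm⁴
Total I = 5 538 922 mm⁴.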